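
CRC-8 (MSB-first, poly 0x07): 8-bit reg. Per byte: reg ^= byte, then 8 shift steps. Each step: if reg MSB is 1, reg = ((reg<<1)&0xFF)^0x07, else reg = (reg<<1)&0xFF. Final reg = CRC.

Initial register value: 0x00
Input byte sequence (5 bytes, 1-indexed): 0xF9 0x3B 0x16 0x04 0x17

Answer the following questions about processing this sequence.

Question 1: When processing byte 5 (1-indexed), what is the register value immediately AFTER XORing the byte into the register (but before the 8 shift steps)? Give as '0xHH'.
Answer: 0x8A

Derivation:
Register before byte 5: 0x9D
Byte 5: 0x17
0x9D XOR 0x17 = 0x8A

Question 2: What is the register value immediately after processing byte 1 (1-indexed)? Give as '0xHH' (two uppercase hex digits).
After byte 1 (0xF9): reg=0xE1

Answer: 0xE1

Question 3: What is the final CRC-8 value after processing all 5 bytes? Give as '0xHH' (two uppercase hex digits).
After byte 1 (0xF9): reg=0xE1
After byte 2 (0x3B): reg=0x08
After byte 3 (0x16): reg=0x5A
After byte 4 (0x04): reg=0x9D
After byte 5 (0x17): reg=0xBF

Answer: 0xBF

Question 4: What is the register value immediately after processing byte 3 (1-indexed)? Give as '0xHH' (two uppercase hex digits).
After byte 1 (0xF9): reg=0xE1
After byte 2 (0x3B): reg=0x08
After byte 3 (0x16): reg=0x5A

Answer: 0x5A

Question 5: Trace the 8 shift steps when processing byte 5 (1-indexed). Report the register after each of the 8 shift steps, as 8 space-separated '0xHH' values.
Answer: 0x13 0x26 0x4C 0x98 0x37 0x6E 0xDC 0xBF

Derivation:
After byte 1 (0xF9): reg=0xE1
After byte 2 (0x3B): reg=0x08
After byte 3 (0x16): reg=0x5A
After byte 4 (0x04): reg=0x9D
Register before byte 5: 0x9D
After XOR with byte 0x17: 0x8A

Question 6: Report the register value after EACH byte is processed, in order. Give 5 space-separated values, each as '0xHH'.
0xE1 0x08 0x5A 0x9D 0xBF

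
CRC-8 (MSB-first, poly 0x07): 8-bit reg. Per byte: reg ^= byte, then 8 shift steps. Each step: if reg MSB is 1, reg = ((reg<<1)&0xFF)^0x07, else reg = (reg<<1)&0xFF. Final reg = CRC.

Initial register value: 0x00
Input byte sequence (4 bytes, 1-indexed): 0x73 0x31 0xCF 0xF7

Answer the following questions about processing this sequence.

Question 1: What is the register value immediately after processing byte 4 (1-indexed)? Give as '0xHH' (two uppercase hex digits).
Answer: 0x67

Derivation:
After byte 1 (0x73): reg=0x5E
After byte 2 (0x31): reg=0x0A
After byte 3 (0xCF): reg=0x55
After byte 4 (0xF7): reg=0x67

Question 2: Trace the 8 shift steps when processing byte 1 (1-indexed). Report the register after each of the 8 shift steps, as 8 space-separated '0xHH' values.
Answer: 0xE6 0xCB 0x91 0x25 0x4A 0x94 0x2F 0x5E

Derivation:
Register before byte 1: 0x00
After XOR with byte 0x73: 0x73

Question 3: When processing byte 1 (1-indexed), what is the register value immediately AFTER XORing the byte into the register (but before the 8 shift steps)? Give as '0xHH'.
Answer: 0x73

Derivation:
Register before byte 1: 0x00
Byte 1: 0x73
0x00 XOR 0x73 = 0x73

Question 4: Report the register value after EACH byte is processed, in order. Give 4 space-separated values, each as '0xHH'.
0x5E 0x0A 0x55 0x67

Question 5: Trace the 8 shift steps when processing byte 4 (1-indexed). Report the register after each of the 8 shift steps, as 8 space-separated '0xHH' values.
After byte 1 (0x73): reg=0x5E
After byte 2 (0x31): reg=0x0A
After byte 3 (0xCF): reg=0x55
Register before byte 4: 0x55
After XOR with byte 0xF7: 0xA2

Answer: 0x43 0x86 0x0B 0x16 0x2C 0x58 0xB0 0x67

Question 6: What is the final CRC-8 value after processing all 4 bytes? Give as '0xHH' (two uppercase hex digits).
After byte 1 (0x73): reg=0x5E
After byte 2 (0x31): reg=0x0A
After byte 3 (0xCF): reg=0x55
After byte 4 (0xF7): reg=0x67

Answer: 0x67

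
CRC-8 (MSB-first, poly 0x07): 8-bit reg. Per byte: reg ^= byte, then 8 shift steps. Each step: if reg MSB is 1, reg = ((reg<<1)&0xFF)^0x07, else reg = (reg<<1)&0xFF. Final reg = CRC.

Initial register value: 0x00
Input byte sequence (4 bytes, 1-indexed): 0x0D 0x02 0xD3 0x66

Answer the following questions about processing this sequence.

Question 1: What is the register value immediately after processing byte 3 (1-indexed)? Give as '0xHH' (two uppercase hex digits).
After byte 1 (0x0D): reg=0x23
After byte 2 (0x02): reg=0xE7
After byte 3 (0xD3): reg=0x8C

Answer: 0x8C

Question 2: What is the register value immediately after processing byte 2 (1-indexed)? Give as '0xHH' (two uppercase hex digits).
Answer: 0xE7

Derivation:
After byte 1 (0x0D): reg=0x23
After byte 2 (0x02): reg=0xE7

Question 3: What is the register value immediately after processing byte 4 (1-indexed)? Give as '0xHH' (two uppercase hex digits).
Answer: 0x98

Derivation:
After byte 1 (0x0D): reg=0x23
After byte 2 (0x02): reg=0xE7
After byte 3 (0xD3): reg=0x8C
After byte 4 (0x66): reg=0x98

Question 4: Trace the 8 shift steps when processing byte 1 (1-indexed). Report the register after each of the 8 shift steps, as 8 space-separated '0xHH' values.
Register before byte 1: 0x00
After XOR with byte 0x0D: 0x0D

Answer: 0x1A 0x34 0x68 0xD0 0xA7 0x49 0x92 0x23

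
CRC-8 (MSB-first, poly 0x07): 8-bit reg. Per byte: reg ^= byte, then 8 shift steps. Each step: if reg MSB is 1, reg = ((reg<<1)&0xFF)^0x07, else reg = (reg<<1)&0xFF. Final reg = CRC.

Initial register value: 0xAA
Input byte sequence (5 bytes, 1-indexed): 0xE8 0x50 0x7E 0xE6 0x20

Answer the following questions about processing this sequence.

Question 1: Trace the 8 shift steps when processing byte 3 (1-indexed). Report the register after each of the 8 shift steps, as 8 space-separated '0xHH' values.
After byte 1 (0xE8): reg=0xC9
After byte 2 (0x50): reg=0xC6
Register before byte 3: 0xC6
After XOR with byte 0x7E: 0xB8

Answer: 0x77 0xEE 0xDB 0xB1 0x65 0xCA 0x93 0x21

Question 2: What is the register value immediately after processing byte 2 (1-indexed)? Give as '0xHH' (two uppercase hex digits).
After byte 1 (0xE8): reg=0xC9
After byte 2 (0x50): reg=0xC6

Answer: 0xC6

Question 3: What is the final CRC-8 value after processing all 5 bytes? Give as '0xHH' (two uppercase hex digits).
After byte 1 (0xE8): reg=0xC9
After byte 2 (0x50): reg=0xC6
After byte 3 (0x7E): reg=0x21
After byte 4 (0xE6): reg=0x5B
After byte 5 (0x20): reg=0x66

Answer: 0x66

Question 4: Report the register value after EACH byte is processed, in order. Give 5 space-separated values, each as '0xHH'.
0xC9 0xC6 0x21 0x5B 0x66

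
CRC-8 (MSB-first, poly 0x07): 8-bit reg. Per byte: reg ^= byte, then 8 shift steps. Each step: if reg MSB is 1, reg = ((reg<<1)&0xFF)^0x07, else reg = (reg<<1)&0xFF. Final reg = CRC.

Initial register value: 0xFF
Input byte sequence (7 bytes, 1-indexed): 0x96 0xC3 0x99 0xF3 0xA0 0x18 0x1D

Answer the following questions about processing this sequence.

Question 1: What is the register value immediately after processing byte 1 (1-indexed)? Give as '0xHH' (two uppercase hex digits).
After byte 1 (0x96): reg=0x18

Answer: 0x18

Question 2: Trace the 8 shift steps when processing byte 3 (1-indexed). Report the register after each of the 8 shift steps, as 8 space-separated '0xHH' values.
After byte 1 (0x96): reg=0x18
After byte 2 (0xC3): reg=0x0F
Register before byte 3: 0x0F
After XOR with byte 0x99: 0x96

Answer: 0x2B 0x56 0xAC 0x5F 0xBE 0x7B 0xF6 0xEB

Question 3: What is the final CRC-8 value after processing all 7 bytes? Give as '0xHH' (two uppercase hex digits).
After byte 1 (0x96): reg=0x18
After byte 2 (0xC3): reg=0x0F
After byte 3 (0x99): reg=0xEB
After byte 4 (0xF3): reg=0x48
After byte 5 (0xA0): reg=0x96
After byte 6 (0x18): reg=0xA3
After byte 7 (0x1D): reg=0x33

Answer: 0x33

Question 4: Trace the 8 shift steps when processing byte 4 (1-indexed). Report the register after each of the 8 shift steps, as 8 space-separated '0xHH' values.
After byte 1 (0x96): reg=0x18
After byte 2 (0xC3): reg=0x0F
After byte 3 (0x99): reg=0xEB
Register before byte 4: 0xEB
After XOR with byte 0xF3: 0x18

Answer: 0x30 0x60 0xC0 0x87 0x09 0x12 0x24 0x48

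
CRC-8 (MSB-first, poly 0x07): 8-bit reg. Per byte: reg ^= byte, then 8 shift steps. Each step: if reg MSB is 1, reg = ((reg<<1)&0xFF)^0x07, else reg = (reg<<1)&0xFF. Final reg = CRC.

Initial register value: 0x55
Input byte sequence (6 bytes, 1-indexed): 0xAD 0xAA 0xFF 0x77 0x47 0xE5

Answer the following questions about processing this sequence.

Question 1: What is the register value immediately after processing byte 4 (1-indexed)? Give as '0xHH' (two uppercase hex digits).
After byte 1 (0xAD): reg=0xE6
After byte 2 (0xAA): reg=0xE3
After byte 3 (0xFF): reg=0x54
After byte 4 (0x77): reg=0xE9

Answer: 0xE9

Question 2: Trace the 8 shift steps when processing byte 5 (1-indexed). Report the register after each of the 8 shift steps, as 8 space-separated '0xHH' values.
Answer: 0x5B 0xB6 0x6B 0xD6 0xAB 0x51 0xA2 0x43

Derivation:
After byte 1 (0xAD): reg=0xE6
After byte 2 (0xAA): reg=0xE3
After byte 3 (0xFF): reg=0x54
After byte 4 (0x77): reg=0xE9
Register before byte 5: 0xE9
After XOR with byte 0x47: 0xAE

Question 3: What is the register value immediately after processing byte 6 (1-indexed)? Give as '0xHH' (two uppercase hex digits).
Answer: 0x7B

Derivation:
After byte 1 (0xAD): reg=0xE6
After byte 2 (0xAA): reg=0xE3
After byte 3 (0xFF): reg=0x54
After byte 4 (0x77): reg=0xE9
After byte 5 (0x47): reg=0x43
After byte 6 (0xE5): reg=0x7B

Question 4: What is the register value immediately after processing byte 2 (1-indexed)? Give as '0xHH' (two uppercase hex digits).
Answer: 0xE3

Derivation:
After byte 1 (0xAD): reg=0xE6
After byte 2 (0xAA): reg=0xE3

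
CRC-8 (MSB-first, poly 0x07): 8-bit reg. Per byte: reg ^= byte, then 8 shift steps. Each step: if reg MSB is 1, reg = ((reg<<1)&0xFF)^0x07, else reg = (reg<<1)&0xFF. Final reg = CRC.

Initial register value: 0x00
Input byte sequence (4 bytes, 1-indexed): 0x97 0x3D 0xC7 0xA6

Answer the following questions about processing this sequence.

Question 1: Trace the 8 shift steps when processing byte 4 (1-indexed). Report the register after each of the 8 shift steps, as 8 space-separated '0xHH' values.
After byte 1 (0x97): reg=0xEC
After byte 2 (0x3D): reg=0x39
After byte 3 (0xC7): reg=0xF4
Register before byte 4: 0xF4
After XOR with byte 0xA6: 0x52

Answer: 0xA4 0x4F 0x9E 0x3B 0x76 0xEC 0xDF 0xB9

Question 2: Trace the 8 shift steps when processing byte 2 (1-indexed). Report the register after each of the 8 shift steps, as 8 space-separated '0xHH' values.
Answer: 0xA5 0x4D 0x9A 0x33 0x66 0xCC 0x9F 0x39

Derivation:
After byte 1 (0x97): reg=0xEC
Register before byte 2: 0xEC
After XOR with byte 0x3D: 0xD1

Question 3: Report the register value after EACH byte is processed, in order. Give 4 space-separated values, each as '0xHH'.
0xEC 0x39 0xF4 0xB9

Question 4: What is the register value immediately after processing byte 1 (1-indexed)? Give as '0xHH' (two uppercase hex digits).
After byte 1 (0x97): reg=0xEC

Answer: 0xEC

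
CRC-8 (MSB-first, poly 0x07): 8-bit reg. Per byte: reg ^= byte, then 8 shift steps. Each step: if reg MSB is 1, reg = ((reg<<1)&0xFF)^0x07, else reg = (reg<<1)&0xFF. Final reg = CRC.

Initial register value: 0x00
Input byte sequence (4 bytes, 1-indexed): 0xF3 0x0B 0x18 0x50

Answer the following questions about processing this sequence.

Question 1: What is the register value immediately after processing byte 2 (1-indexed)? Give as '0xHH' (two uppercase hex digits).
Answer: 0x1A

Derivation:
After byte 1 (0xF3): reg=0xD7
After byte 2 (0x0B): reg=0x1A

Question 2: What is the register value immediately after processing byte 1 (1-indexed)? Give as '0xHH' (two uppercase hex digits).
Answer: 0xD7

Derivation:
After byte 1 (0xF3): reg=0xD7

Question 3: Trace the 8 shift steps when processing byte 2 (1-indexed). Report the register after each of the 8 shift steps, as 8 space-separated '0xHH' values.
Answer: 0xBF 0x79 0xF2 0xE3 0xC1 0x85 0x0D 0x1A

Derivation:
After byte 1 (0xF3): reg=0xD7
Register before byte 2: 0xD7
After XOR with byte 0x0B: 0xDC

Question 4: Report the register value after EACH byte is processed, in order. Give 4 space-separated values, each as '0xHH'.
0xD7 0x1A 0x0E 0x9D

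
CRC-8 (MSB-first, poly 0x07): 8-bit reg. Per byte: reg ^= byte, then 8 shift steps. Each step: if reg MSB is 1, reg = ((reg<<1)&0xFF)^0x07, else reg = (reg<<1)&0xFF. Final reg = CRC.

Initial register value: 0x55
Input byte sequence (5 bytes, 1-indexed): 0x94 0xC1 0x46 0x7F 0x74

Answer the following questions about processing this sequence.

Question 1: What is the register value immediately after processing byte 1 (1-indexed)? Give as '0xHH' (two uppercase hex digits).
Answer: 0x49

Derivation:
After byte 1 (0x94): reg=0x49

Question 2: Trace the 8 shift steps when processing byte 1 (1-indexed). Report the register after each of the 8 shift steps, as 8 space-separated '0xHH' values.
Answer: 0x85 0x0D 0x1A 0x34 0x68 0xD0 0xA7 0x49

Derivation:
Register before byte 1: 0x55
After XOR with byte 0x94: 0xC1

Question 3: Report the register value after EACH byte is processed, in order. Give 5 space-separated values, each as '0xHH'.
0x49 0xB1 0xCB 0x05 0x50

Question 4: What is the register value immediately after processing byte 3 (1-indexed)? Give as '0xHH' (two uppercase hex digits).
Answer: 0xCB

Derivation:
After byte 1 (0x94): reg=0x49
After byte 2 (0xC1): reg=0xB1
After byte 3 (0x46): reg=0xCB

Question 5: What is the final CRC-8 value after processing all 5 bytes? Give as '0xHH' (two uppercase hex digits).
Answer: 0x50

Derivation:
After byte 1 (0x94): reg=0x49
After byte 2 (0xC1): reg=0xB1
After byte 3 (0x46): reg=0xCB
After byte 4 (0x7F): reg=0x05
After byte 5 (0x74): reg=0x50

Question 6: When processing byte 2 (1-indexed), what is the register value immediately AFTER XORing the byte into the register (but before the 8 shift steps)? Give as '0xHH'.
Register before byte 2: 0x49
Byte 2: 0xC1
0x49 XOR 0xC1 = 0x88

Answer: 0x88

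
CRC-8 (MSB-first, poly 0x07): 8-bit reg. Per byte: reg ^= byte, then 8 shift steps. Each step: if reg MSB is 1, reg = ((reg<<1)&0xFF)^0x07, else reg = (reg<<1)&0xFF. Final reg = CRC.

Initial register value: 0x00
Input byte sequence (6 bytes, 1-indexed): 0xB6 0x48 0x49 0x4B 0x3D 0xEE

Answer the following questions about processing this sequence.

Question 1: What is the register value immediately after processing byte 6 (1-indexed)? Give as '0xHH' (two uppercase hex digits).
Answer: 0xAD

Derivation:
After byte 1 (0xB6): reg=0x0B
After byte 2 (0x48): reg=0xCE
After byte 3 (0x49): reg=0x9C
After byte 4 (0x4B): reg=0x2B
After byte 5 (0x3D): reg=0x62
After byte 6 (0xEE): reg=0xAD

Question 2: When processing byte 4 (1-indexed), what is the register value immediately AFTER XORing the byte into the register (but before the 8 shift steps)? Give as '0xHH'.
Answer: 0xD7

Derivation:
Register before byte 4: 0x9C
Byte 4: 0x4B
0x9C XOR 0x4B = 0xD7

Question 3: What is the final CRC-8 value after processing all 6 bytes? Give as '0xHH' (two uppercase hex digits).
Answer: 0xAD

Derivation:
After byte 1 (0xB6): reg=0x0B
After byte 2 (0x48): reg=0xCE
After byte 3 (0x49): reg=0x9C
After byte 4 (0x4B): reg=0x2B
After byte 5 (0x3D): reg=0x62
After byte 6 (0xEE): reg=0xAD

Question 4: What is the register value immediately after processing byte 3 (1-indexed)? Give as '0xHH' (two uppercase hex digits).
Answer: 0x9C

Derivation:
After byte 1 (0xB6): reg=0x0B
After byte 2 (0x48): reg=0xCE
After byte 3 (0x49): reg=0x9C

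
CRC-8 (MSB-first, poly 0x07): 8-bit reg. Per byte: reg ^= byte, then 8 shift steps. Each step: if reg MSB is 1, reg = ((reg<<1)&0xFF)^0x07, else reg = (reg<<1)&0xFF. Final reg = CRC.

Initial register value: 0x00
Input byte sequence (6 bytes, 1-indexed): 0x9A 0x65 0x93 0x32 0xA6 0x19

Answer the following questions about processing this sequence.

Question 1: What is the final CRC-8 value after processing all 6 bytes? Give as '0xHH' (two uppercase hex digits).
After byte 1 (0x9A): reg=0xCF
After byte 2 (0x65): reg=0x5F
After byte 3 (0x93): reg=0x6A
After byte 4 (0x32): reg=0x8F
After byte 5 (0xA6): reg=0xDF
After byte 6 (0x19): reg=0x5C

Answer: 0x5C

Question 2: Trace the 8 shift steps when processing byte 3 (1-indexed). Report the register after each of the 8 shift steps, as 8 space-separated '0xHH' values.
After byte 1 (0x9A): reg=0xCF
After byte 2 (0x65): reg=0x5F
Register before byte 3: 0x5F
After XOR with byte 0x93: 0xCC

Answer: 0x9F 0x39 0x72 0xE4 0xCF 0x99 0x35 0x6A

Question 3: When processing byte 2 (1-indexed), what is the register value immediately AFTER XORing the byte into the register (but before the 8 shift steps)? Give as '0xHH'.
Register before byte 2: 0xCF
Byte 2: 0x65
0xCF XOR 0x65 = 0xAA

Answer: 0xAA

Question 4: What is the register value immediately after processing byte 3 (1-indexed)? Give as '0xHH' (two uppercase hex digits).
Answer: 0x6A

Derivation:
After byte 1 (0x9A): reg=0xCF
After byte 2 (0x65): reg=0x5F
After byte 3 (0x93): reg=0x6A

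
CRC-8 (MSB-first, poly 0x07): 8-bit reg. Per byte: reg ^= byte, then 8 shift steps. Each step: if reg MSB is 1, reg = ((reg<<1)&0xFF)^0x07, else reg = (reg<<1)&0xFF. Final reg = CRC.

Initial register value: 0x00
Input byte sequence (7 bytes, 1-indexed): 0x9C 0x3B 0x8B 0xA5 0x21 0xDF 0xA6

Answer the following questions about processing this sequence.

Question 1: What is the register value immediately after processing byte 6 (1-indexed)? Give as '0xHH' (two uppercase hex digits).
After byte 1 (0x9C): reg=0xDD
After byte 2 (0x3B): reg=0xBC
After byte 3 (0x8B): reg=0x85
After byte 4 (0xA5): reg=0xE0
After byte 5 (0x21): reg=0x49
After byte 6 (0xDF): reg=0xEB

Answer: 0xEB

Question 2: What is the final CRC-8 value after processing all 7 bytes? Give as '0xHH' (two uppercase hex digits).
After byte 1 (0x9C): reg=0xDD
After byte 2 (0x3B): reg=0xBC
After byte 3 (0x8B): reg=0x85
After byte 4 (0xA5): reg=0xE0
After byte 5 (0x21): reg=0x49
After byte 6 (0xDF): reg=0xEB
After byte 7 (0xA6): reg=0xE4

Answer: 0xE4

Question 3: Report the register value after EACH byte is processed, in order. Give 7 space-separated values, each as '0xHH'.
0xDD 0xBC 0x85 0xE0 0x49 0xEB 0xE4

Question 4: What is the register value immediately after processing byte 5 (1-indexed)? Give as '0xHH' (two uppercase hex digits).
After byte 1 (0x9C): reg=0xDD
After byte 2 (0x3B): reg=0xBC
After byte 3 (0x8B): reg=0x85
After byte 4 (0xA5): reg=0xE0
After byte 5 (0x21): reg=0x49

Answer: 0x49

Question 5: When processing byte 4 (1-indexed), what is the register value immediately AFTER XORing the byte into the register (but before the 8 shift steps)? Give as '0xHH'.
Answer: 0x20

Derivation:
Register before byte 4: 0x85
Byte 4: 0xA5
0x85 XOR 0xA5 = 0x20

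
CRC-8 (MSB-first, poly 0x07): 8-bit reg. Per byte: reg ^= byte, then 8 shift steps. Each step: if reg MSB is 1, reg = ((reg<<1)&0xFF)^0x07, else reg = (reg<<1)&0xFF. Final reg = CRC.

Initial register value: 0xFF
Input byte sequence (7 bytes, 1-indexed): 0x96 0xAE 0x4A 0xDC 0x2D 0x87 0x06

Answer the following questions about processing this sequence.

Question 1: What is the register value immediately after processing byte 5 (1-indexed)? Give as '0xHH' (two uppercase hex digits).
After byte 1 (0x96): reg=0x18
After byte 2 (0xAE): reg=0x0B
After byte 3 (0x4A): reg=0xC0
After byte 4 (0xDC): reg=0x54
After byte 5 (0x2D): reg=0x68

Answer: 0x68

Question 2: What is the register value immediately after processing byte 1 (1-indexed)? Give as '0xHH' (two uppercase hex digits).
After byte 1 (0x96): reg=0x18

Answer: 0x18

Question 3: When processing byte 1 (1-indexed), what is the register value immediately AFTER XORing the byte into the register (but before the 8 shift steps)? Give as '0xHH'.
Register before byte 1: 0xFF
Byte 1: 0x96
0xFF XOR 0x96 = 0x69

Answer: 0x69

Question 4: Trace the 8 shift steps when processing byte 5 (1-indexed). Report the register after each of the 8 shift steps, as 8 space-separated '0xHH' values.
After byte 1 (0x96): reg=0x18
After byte 2 (0xAE): reg=0x0B
After byte 3 (0x4A): reg=0xC0
After byte 4 (0xDC): reg=0x54
Register before byte 5: 0x54
After XOR with byte 0x2D: 0x79

Answer: 0xF2 0xE3 0xC1 0x85 0x0D 0x1A 0x34 0x68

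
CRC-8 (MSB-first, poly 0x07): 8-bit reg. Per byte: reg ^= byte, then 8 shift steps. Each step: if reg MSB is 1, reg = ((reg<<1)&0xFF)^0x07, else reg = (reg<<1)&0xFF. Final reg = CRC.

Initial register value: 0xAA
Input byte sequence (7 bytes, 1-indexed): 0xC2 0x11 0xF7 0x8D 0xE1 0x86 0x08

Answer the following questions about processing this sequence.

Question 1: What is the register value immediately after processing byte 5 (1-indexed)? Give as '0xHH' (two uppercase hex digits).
After byte 1 (0xC2): reg=0x1F
After byte 2 (0x11): reg=0x2A
After byte 3 (0xF7): reg=0x1D
After byte 4 (0x8D): reg=0xF9
After byte 5 (0xE1): reg=0x48

Answer: 0x48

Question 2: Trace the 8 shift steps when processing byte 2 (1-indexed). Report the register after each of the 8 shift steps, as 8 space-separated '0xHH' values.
After byte 1 (0xC2): reg=0x1F
Register before byte 2: 0x1F
After XOR with byte 0x11: 0x0E

Answer: 0x1C 0x38 0x70 0xE0 0xC7 0x89 0x15 0x2A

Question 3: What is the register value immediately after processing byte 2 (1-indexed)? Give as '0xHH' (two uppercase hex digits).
Answer: 0x2A

Derivation:
After byte 1 (0xC2): reg=0x1F
After byte 2 (0x11): reg=0x2A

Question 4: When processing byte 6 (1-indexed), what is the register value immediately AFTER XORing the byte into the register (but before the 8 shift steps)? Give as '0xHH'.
Answer: 0xCE

Derivation:
Register before byte 6: 0x48
Byte 6: 0x86
0x48 XOR 0x86 = 0xCE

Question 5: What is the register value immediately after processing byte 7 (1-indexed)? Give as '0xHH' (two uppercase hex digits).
After byte 1 (0xC2): reg=0x1F
After byte 2 (0x11): reg=0x2A
After byte 3 (0xF7): reg=0x1D
After byte 4 (0x8D): reg=0xF9
After byte 5 (0xE1): reg=0x48
After byte 6 (0x86): reg=0x64
After byte 7 (0x08): reg=0x03

Answer: 0x03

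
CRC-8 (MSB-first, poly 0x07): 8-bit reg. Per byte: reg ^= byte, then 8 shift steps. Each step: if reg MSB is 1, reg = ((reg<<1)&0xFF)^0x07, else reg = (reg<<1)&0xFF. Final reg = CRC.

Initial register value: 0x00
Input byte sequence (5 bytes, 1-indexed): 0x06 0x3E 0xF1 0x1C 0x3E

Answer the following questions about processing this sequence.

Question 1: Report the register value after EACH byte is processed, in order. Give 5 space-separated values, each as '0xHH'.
0x12 0xC4 0x8B 0xEC 0x30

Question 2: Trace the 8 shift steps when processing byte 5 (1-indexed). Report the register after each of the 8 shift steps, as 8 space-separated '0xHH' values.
Answer: 0xA3 0x41 0x82 0x03 0x06 0x0C 0x18 0x30

Derivation:
After byte 1 (0x06): reg=0x12
After byte 2 (0x3E): reg=0xC4
After byte 3 (0xF1): reg=0x8B
After byte 4 (0x1C): reg=0xEC
Register before byte 5: 0xEC
After XOR with byte 0x3E: 0xD2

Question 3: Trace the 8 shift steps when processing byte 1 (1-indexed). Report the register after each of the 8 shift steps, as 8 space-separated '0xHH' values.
Answer: 0x0C 0x18 0x30 0x60 0xC0 0x87 0x09 0x12

Derivation:
Register before byte 1: 0x00
After XOR with byte 0x06: 0x06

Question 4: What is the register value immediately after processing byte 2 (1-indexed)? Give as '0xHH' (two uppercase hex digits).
After byte 1 (0x06): reg=0x12
After byte 2 (0x3E): reg=0xC4

Answer: 0xC4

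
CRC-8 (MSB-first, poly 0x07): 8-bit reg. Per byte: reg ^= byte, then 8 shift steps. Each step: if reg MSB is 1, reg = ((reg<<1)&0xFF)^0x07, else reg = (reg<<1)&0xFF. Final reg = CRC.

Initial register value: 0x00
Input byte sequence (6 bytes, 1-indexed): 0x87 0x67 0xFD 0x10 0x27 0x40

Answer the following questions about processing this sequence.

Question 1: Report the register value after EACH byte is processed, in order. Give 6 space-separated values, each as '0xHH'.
0x9C 0xEF 0x7E 0x0D 0xD6 0xEB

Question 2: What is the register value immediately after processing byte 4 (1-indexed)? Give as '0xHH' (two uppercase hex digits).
After byte 1 (0x87): reg=0x9C
After byte 2 (0x67): reg=0xEF
After byte 3 (0xFD): reg=0x7E
After byte 4 (0x10): reg=0x0D

Answer: 0x0D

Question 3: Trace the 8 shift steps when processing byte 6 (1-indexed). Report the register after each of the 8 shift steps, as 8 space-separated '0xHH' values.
Answer: 0x2B 0x56 0xAC 0x5F 0xBE 0x7B 0xF6 0xEB

Derivation:
After byte 1 (0x87): reg=0x9C
After byte 2 (0x67): reg=0xEF
After byte 3 (0xFD): reg=0x7E
After byte 4 (0x10): reg=0x0D
After byte 5 (0x27): reg=0xD6
Register before byte 6: 0xD6
After XOR with byte 0x40: 0x96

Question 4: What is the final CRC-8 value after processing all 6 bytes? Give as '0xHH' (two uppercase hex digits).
Answer: 0xEB

Derivation:
After byte 1 (0x87): reg=0x9C
After byte 2 (0x67): reg=0xEF
After byte 3 (0xFD): reg=0x7E
After byte 4 (0x10): reg=0x0D
After byte 5 (0x27): reg=0xD6
After byte 6 (0x40): reg=0xEB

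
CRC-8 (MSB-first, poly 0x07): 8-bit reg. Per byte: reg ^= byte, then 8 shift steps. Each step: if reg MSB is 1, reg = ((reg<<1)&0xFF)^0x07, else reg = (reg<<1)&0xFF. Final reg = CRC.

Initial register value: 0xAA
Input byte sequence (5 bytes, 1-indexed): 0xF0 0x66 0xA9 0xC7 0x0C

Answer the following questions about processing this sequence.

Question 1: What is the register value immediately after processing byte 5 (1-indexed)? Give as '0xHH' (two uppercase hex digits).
Answer: 0xD6

Derivation:
After byte 1 (0xF0): reg=0x81
After byte 2 (0x66): reg=0xBB
After byte 3 (0xA9): reg=0x7E
After byte 4 (0xC7): reg=0x26
After byte 5 (0x0C): reg=0xD6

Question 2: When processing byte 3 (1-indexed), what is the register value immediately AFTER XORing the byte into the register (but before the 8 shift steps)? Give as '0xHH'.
Answer: 0x12

Derivation:
Register before byte 3: 0xBB
Byte 3: 0xA9
0xBB XOR 0xA9 = 0x12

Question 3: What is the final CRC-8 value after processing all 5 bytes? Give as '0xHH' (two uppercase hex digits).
Answer: 0xD6

Derivation:
After byte 1 (0xF0): reg=0x81
After byte 2 (0x66): reg=0xBB
After byte 3 (0xA9): reg=0x7E
After byte 4 (0xC7): reg=0x26
After byte 5 (0x0C): reg=0xD6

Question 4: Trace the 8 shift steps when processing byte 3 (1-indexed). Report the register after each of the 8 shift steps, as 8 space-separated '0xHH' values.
Answer: 0x24 0x48 0x90 0x27 0x4E 0x9C 0x3F 0x7E

Derivation:
After byte 1 (0xF0): reg=0x81
After byte 2 (0x66): reg=0xBB
Register before byte 3: 0xBB
After XOR with byte 0xA9: 0x12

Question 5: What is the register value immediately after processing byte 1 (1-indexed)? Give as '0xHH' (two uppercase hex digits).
Answer: 0x81

Derivation:
After byte 1 (0xF0): reg=0x81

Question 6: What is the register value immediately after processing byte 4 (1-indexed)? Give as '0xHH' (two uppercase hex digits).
After byte 1 (0xF0): reg=0x81
After byte 2 (0x66): reg=0xBB
After byte 3 (0xA9): reg=0x7E
After byte 4 (0xC7): reg=0x26

Answer: 0x26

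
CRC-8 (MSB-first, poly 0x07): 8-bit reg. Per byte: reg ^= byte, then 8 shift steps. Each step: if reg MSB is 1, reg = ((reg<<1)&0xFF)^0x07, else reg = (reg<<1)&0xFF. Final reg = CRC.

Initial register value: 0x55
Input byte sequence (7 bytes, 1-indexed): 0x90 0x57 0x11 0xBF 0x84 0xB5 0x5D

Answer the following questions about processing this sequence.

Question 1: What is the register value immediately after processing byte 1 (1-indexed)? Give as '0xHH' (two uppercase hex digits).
After byte 1 (0x90): reg=0x55

Answer: 0x55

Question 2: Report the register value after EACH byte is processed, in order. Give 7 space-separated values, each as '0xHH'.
0x55 0x0E 0x5D 0xA0 0xFC 0xF8 0x72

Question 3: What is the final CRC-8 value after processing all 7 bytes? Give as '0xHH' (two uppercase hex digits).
Answer: 0x72

Derivation:
After byte 1 (0x90): reg=0x55
After byte 2 (0x57): reg=0x0E
After byte 3 (0x11): reg=0x5D
After byte 4 (0xBF): reg=0xA0
After byte 5 (0x84): reg=0xFC
After byte 6 (0xB5): reg=0xF8
After byte 7 (0x5D): reg=0x72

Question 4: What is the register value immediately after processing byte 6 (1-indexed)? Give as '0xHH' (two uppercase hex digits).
After byte 1 (0x90): reg=0x55
After byte 2 (0x57): reg=0x0E
After byte 3 (0x11): reg=0x5D
After byte 4 (0xBF): reg=0xA0
After byte 5 (0x84): reg=0xFC
After byte 6 (0xB5): reg=0xF8

Answer: 0xF8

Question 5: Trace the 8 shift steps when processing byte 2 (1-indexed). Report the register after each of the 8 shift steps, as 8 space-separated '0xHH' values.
After byte 1 (0x90): reg=0x55
Register before byte 2: 0x55
After XOR with byte 0x57: 0x02

Answer: 0x04 0x08 0x10 0x20 0x40 0x80 0x07 0x0E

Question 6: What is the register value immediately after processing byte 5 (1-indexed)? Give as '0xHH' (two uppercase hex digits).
After byte 1 (0x90): reg=0x55
After byte 2 (0x57): reg=0x0E
After byte 3 (0x11): reg=0x5D
After byte 4 (0xBF): reg=0xA0
After byte 5 (0x84): reg=0xFC

Answer: 0xFC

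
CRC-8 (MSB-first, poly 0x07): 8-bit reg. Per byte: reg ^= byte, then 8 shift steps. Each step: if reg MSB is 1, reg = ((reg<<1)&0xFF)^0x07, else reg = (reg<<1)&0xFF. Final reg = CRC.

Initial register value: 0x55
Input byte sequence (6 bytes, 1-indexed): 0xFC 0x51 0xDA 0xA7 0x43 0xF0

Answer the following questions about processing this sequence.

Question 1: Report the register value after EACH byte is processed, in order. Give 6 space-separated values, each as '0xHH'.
0x56 0x15 0x63 0x52 0x77 0x9C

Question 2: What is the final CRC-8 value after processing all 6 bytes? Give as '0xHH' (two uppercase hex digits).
After byte 1 (0xFC): reg=0x56
After byte 2 (0x51): reg=0x15
After byte 3 (0xDA): reg=0x63
After byte 4 (0xA7): reg=0x52
After byte 5 (0x43): reg=0x77
After byte 6 (0xF0): reg=0x9C

Answer: 0x9C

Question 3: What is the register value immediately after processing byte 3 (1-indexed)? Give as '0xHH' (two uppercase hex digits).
Answer: 0x63

Derivation:
After byte 1 (0xFC): reg=0x56
After byte 2 (0x51): reg=0x15
After byte 3 (0xDA): reg=0x63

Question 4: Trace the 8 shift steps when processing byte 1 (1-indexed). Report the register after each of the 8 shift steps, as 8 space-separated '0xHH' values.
Answer: 0x55 0xAA 0x53 0xA6 0x4B 0x96 0x2B 0x56

Derivation:
Register before byte 1: 0x55
After XOR with byte 0xFC: 0xA9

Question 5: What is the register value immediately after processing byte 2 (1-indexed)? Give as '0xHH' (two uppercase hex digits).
After byte 1 (0xFC): reg=0x56
After byte 2 (0x51): reg=0x15

Answer: 0x15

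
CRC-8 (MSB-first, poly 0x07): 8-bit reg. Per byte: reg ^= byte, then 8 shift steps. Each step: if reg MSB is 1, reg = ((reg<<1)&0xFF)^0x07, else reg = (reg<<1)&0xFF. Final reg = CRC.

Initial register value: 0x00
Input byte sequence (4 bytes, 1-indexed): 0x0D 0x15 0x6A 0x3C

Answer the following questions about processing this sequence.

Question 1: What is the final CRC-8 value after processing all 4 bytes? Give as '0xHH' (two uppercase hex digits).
After byte 1 (0x0D): reg=0x23
After byte 2 (0x15): reg=0x82
After byte 3 (0x6A): reg=0x96
After byte 4 (0x3C): reg=0x5F

Answer: 0x5F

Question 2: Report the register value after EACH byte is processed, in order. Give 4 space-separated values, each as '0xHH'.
0x23 0x82 0x96 0x5F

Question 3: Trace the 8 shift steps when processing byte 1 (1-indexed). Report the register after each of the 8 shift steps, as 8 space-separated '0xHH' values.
Answer: 0x1A 0x34 0x68 0xD0 0xA7 0x49 0x92 0x23

Derivation:
Register before byte 1: 0x00
After XOR with byte 0x0D: 0x0D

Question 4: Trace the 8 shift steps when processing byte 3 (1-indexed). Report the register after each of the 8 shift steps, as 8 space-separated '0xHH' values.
Answer: 0xD7 0xA9 0x55 0xAA 0x53 0xA6 0x4B 0x96

Derivation:
After byte 1 (0x0D): reg=0x23
After byte 2 (0x15): reg=0x82
Register before byte 3: 0x82
After XOR with byte 0x6A: 0xE8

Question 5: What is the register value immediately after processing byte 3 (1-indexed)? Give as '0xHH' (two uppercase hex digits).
Answer: 0x96

Derivation:
After byte 1 (0x0D): reg=0x23
After byte 2 (0x15): reg=0x82
After byte 3 (0x6A): reg=0x96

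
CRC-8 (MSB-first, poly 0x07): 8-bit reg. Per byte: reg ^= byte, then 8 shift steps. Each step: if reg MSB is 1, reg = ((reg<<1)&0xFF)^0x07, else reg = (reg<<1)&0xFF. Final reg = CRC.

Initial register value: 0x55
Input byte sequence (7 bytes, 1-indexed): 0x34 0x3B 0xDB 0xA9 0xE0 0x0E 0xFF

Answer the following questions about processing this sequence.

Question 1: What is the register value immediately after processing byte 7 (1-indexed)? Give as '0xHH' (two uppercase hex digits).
Answer: 0xCA

Derivation:
After byte 1 (0x34): reg=0x20
After byte 2 (0x3B): reg=0x41
After byte 3 (0xDB): reg=0xCF
After byte 4 (0xA9): reg=0x35
After byte 5 (0xE0): reg=0x25
After byte 6 (0x0E): reg=0xD1
After byte 7 (0xFF): reg=0xCA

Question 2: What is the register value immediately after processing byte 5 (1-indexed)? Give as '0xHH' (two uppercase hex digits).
Answer: 0x25

Derivation:
After byte 1 (0x34): reg=0x20
After byte 2 (0x3B): reg=0x41
After byte 3 (0xDB): reg=0xCF
After byte 4 (0xA9): reg=0x35
After byte 5 (0xE0): reg=0x25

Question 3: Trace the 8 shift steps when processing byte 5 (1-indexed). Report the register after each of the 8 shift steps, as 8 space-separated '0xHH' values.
After byte 1 (0x34): reg=0x20
After byte 2 (0x3B): reg=0x41
After byte 3 (0xDB): reg=0xCF
After byte 4 (0xA9): reg=0x35
Register before byte 5: 0x35
After XOR with byte 0xE0: 0xD5

Answer: 0xAD 0x5D 0xBA 0x73 0xE6 0xCB 0x91 0x25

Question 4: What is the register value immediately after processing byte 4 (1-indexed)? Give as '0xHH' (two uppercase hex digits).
After byte 1 (0x34): reg=0x20
After byte 2 (0x3B): reg=0x41
After byte 3 (0xDB): reg=0xCF
After byte 4 (0xA9): reg=0x35

Answer: 0x35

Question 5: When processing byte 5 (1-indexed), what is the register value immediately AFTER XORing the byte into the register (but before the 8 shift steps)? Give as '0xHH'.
Register before byte 5: 0x35
Byte 5: 0xE0
0x35 XOR 0xE0 = 0xD5

Answer: 0xD5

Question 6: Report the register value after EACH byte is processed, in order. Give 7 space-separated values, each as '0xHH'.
0x20 0x41 0xCF 0x35 0x25 0xD1 0xCA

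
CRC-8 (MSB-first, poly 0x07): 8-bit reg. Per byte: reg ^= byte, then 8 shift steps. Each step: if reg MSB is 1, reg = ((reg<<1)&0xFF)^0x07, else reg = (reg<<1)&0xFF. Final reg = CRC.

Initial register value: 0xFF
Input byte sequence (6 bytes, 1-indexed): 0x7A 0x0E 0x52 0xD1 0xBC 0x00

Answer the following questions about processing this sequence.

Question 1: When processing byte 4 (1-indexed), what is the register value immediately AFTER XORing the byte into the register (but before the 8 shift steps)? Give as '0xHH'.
Register before byte 4: 0xA4
Byte 4: 0xD1
0xA4 XOR 0xD1 = 0x75

Answer: 0x75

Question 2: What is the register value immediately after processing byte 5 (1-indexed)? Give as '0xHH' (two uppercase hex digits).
After byte 1 (0x7A): reg=0x92
After byte 2 (0x0E): reg=0xDD
After byte 3 (0x52): reg=0xA4
After byte 4 (0xD1): reg=0x4C
After byte 5 (0xBC): reg=0xDE

Answer: 0xDE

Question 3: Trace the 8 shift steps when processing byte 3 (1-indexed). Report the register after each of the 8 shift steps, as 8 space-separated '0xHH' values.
Answer: 0x19 0x32 0x64 0xC8 0x97 0x29 0x52 0xA4

Derivation:
After byte 1 (0x7A): reg=0x92
After byte 2 (0x0E): reg=0xDD
Register before byte 3: 0xDD
After XOR with byte 0x52: 0x8F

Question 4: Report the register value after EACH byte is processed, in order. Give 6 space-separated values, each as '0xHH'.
0x92 0xDD 0xA4 0x4C 0xDE 0x14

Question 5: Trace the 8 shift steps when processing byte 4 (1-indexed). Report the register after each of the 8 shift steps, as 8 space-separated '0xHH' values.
After byte 1 (0x7A): reg=0x92
After byte 2 (0x0E): reg=0xDD
After byte 3 (0x52): reg=0xA4
Register before byte 4: 0xA4
After XOR with byte 0xD1: 0x75

Answer: 0xEA 0xD3 0xA1 0x45 0x8A 0x13 0x26 0x4C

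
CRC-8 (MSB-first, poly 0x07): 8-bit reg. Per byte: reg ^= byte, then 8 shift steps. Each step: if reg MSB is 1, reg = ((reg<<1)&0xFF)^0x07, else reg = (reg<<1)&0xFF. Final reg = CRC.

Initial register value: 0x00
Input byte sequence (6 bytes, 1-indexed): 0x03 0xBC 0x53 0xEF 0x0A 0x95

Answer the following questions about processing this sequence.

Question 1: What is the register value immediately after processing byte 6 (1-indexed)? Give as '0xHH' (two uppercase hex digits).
After byte 1 (0x03): reg=0x09
After byte 2 (0xBC): reg=0x02
After byte 3 (0x53): reg=0xB0
After byte 4 (0xEF): reg=0x9A
After byte 5 (0x0A): reg=0xF9
After byte 6 (0x95): reg=0x03

Answer: 0x03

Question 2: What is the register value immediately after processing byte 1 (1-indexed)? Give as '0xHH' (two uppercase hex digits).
Answer: 0x09

Derivation:
After byte 1 (0x03): reg=0x09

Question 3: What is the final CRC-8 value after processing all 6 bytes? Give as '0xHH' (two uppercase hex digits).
Answer: 0x03

Derivation:
After byte 1 (0x03): reg=0x09
After byte 2 (0xBC): reg=0x02
After byte 3 (0x53): reg=0xB0
After byte 4 (0xEF): reg=0x9A
After byte 5 (0x0A): reg=0xF9
After byte 6 (0x95): reg=0x03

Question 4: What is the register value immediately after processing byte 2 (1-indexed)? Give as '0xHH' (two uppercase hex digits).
After byte 1 (0x03): reg=0x09
After byte 2 (0xBC): reg=0x02

Answer: 0x02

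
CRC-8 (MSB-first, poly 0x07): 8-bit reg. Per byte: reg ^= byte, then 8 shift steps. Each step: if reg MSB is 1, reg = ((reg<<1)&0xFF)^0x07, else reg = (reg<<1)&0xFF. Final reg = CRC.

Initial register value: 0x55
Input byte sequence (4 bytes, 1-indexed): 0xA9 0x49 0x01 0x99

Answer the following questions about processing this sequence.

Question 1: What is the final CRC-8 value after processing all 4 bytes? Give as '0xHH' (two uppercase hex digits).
After byte 1 (0xA9): reg=0xFA
After byte 2 (0x49): reg=0x10
After byte 3 (0x01): reg=0x77
After byte 4 (0x99): reg=0x84

Answer: 0x84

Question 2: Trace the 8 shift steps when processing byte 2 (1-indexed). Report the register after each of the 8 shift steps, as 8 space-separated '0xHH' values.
Answer: 0x61 0xC2 0x83 0x01 0x02 0x04 0x08 0x10

Derivation:
After byte 1 (0xA9): reg=0xFA
Register before byte 2: 0xFA
After XOR with byte 0x49: 0xB3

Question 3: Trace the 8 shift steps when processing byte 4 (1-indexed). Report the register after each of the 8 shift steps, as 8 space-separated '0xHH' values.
After byte 1 (0xA9): reg=0xFA
After byte 2 (0x49): reg=0x10
After byte 3 (0x01): reg=0x77
Register before byte 4: 0x77
After XOR with byte 0x99: 0xEE

Answer: 0xDB 0xB1 0x65 0xCA 0x93 0x21 0x42 0x84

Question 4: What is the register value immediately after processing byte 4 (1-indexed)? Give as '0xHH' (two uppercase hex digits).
Answer: 0x84

Derivation:
After byte 1 (0xA9): reg=0xFA
After byte 2 (0x49): reg=0x10
After byte 3 (0x01): reg=0x77
After byte 4 (0x99): reg=0x84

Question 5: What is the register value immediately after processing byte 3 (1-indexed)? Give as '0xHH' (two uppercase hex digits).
Answer: 0x77

Derivation:
After byte 1 (0xA9): reg=0xFA
After byte 2 (0x49): reg=0x10
After byte 3 (0x01): reg=0x77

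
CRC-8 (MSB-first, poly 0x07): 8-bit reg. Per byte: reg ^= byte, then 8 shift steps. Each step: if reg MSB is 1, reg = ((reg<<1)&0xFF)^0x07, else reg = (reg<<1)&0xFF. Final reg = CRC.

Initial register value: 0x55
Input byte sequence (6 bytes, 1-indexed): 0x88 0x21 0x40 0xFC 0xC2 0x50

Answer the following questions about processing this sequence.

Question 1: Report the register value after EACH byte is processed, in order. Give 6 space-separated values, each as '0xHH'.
0x1D 0xB4 0xC2 0xBA 0x6F 0xBD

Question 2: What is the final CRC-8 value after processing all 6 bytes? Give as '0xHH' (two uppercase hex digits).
After byte 1 (0x88): reg=0x1D
After byte 2 (0x21): reg=0xB4
After byte 3 (0x40): reg=0xC2
After byte 4 (0xFC): reg=0xBA
After byte 5 (0xC2): reg=0x6F
After byte 6 (0x50): reg=0xBD

Answer: 0xBD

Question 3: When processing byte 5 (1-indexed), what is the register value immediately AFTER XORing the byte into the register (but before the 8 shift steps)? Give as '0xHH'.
Answer: 0x78

Derivation:
Register before byte 5: 0xBA
Byte 5: 0xC2
0xBA XOR 0xC2 = 0x78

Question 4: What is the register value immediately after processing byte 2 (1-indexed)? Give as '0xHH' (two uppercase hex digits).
After byte 1 (0x88): reg=0x1D
After byte 2 (0x21): reg=0xB4

Answer: 0xB4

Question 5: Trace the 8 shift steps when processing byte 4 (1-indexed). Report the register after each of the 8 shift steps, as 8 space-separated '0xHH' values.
Answer: 0x7C 0xF8 0xF7 0xE9 0xD5 0xAD 0x5D 0xBA

Derivation:
After byte 1 (0x88): reg=0x1D
After byte 2 (0x21): reg=0xB4
After byte 3 (0x40): reg=0xC2
Register before byte 4: 0xC2
After XOR with byte 0xFC: 0x3E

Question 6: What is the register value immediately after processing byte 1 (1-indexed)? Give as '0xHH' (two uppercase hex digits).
Answer: 0x1D

Derivation:
After byte 1 (0x88): reg=0x1D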